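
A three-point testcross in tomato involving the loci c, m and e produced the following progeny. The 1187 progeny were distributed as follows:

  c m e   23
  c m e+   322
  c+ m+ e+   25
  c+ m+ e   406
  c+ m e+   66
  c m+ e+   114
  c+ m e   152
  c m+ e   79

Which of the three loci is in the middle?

e

The two most frequent reciprocal classes, c m e+ and c+ m+ e, are the parental types, so the F1 was c m e+ / c+ m+ e.
The two rarest classes, c m e and c+ m+ e+, are the double crossovers. Comparing them with the parentals, only the e allele has switched, so e is the middle locus and the order is m – e – c.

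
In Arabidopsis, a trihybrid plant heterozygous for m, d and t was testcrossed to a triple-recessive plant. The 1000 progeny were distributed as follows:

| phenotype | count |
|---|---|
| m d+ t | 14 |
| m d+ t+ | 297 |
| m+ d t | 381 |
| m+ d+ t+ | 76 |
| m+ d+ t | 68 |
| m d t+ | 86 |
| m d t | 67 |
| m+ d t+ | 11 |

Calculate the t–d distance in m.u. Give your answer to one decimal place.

The two most frequent reciprocal classes, m+ d t and m d+ t+, are the parental types, so the F1 was m+ d t / m d+ t+.
The two rarest classes, m+ d t+ and m d+ t, are the double crossovers. Comparing them with the parentals, only the t allele has switched, so t is the middle locus and the order is d – t – m.
Crossovers in the d–t interval produce the single-crossover classes m+ d+ t and m d t+ (68 + 86 = 154) plus the double crossovers (25).
RF(d–t) = (154 + 25) / 1000 = 179/1000 = 0.1790 → 17.9 m.u.

17.9 m.u.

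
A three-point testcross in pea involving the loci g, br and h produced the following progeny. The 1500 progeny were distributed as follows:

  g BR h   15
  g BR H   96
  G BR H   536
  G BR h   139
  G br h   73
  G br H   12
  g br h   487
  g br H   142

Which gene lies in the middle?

The two most frequent reciprocal classes, G BR H and g br h, are the parental types, so the F1 was G BR H / g br h.
The two rarest classes, G br H and g BR h, are the double crossovers. Comparing them with the parentals, only the br allele has switched, so br is the middle locus and the order is g – br – h.

br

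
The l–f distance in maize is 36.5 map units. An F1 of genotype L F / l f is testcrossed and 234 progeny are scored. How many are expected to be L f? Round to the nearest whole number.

43

A map distance of 36.5 map units corresponds to a recombination frequency of 0.365.
The F1 is L F / l f, so L f is a recombinant gamete class with expected frequency r/2 = 0.365/2 = 0.1825.
Expected number = 0.1825 × 234 = 42.70 ≈ 43.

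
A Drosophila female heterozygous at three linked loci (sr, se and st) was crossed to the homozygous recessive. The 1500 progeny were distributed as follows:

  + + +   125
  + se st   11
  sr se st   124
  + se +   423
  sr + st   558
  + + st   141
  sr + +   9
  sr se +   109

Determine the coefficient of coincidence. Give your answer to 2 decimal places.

The two most frequent reciprocal classes, + se + and sr + st, are the parental types, so the F1 was + se + / sr + st.
The two rarest classes, + se st and sr + +, are the double crossovers. Comparing them with the parentals, only the st allele has switched, so st is the middle locus and the order is sr – st – se.
sr–st: (250 + 20)/1500 = 0.1800; st–se: (249 + 20)/1500 = 0.1793.
Expected DCO frequency = 0.1800 × 0.1793 ≈ 0.03227; observed = 20/1500 ≈ 0.01333.
Coefficient of coincidence = 0.01333/0.03227 ≈ 0.41.

0.41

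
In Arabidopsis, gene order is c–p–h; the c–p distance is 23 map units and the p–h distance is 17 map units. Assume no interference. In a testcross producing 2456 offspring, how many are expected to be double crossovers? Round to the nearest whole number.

Map distances give recombination frequencies of 0.230 and 0.170 for the two intervals.
With no interference, expected double-crossover frequency = 0.230 × 0.170 = 0.03910.
Expected number = 0.03910 × 2456 = 96.03 ≈ 96.

96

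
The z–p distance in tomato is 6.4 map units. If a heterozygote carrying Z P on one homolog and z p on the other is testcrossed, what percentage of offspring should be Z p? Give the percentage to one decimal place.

3.2%

A map distance of 6.4 map units corresponds to a recombination frequency of 0.064.
The F1 is Z P / z p, so Z p is a recombinant gamete class with expected frequency r/2 = 0.064/2 = 0.0320.
That is 0.0320 = 3.2% of the progeny.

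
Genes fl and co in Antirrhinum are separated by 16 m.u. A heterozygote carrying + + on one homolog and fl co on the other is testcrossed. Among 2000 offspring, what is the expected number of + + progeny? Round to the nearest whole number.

A map distance of 16 m.u. corresponds to a recombination frequency of 0.160.
The F1 is + + / fl co, so + + is a parental gamete class with expected frequency (1 − r)/2 = 0.840/2 = 0.4200.
Expected number = 0.4200 × 2000 = 840.00 ≈ 840.

840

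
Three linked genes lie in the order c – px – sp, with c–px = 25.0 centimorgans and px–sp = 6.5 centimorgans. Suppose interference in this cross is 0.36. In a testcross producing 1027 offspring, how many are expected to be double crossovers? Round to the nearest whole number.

Map distances give recombination frequencies of 0.250 and 0.065 for the two intervals.
With interference 0.36 (so coincidence = 0.64), expected double-crossover frequency = 0.250 × 0.065 × 0.64 = 0.01040.
Expected number = 0.01040 × 1027 = 10.68 ≈ 11.

11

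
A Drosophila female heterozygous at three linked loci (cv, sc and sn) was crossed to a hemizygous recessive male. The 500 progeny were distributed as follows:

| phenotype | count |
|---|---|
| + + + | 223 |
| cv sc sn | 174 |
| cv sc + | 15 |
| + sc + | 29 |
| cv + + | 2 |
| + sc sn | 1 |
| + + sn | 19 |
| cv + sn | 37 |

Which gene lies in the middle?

cv

The two most frequent reciprocal classes, cv sc sn and + + +, are the parental types, so the F1 was cv sc sn / + + +.
The two rarest classes, + sc sn and cv + +, are the double crossovers. Comparing them with the parentals, only the cv allele has switched, so cv is the middle locus and the order is sc – cv – sn.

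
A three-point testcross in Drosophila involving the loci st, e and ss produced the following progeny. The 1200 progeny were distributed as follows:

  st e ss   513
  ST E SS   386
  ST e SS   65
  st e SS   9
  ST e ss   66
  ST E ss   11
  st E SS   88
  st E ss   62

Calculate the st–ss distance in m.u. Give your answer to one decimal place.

14.5 m.u.

The two most frequent reciprocal classes, st e ss and ST E SS, are the parental types, so the F1 was st e ss / ST E SS.
The two rarest classes, st e SS and ST E ss, are the double crossovers. Comparing them with the parentals, only the ss allele has switched, so ss is the middle locus and the order is e – ss – st.
Crossovers in the ss–st interval produce the single-crossover classes ST e ss and st E SS (66 + 88 = 154) plus the double crossovers (20).
RF(ss–st) = (154 + 20) / 1200 = 174/1200 = 0.1450 → 14.5 m.u.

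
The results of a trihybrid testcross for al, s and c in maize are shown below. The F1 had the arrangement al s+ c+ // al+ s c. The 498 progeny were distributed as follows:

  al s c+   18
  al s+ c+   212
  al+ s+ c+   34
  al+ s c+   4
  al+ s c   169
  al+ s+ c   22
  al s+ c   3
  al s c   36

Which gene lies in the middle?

The two rarest classes, al s+ c and al+ s c+, are the double crossovers. Comparing them with the parentals, only the c allele has switched, so c is the middle locus and the order is s – c – al.

c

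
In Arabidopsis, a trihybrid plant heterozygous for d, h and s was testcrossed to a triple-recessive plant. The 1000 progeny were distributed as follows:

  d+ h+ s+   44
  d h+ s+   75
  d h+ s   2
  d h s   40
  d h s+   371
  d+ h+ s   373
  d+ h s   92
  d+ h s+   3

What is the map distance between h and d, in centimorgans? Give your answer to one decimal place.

17.2 centimorgans

The two most frequent reciprocal classes, d h s+ and d+ h+ s, are the parental types, so the F1 was d h s+ / d+ h+ s.
The two rarest classes, d+ h s+ and d h+ s, are the double crossovers. Comparing them with the parentals, only the d allele has switched, so d is the middle locus and the order is s – d – h.
Crossovers in the d–h interval produce the single-crossover classes d h+ s+ and d+ h s (75 + 92 = 167) plus the double crossovers (5).
RF(d–h) = (167 + 5) / 1000 = 172/1000 = 0.1720 → 17.2 centimorgans.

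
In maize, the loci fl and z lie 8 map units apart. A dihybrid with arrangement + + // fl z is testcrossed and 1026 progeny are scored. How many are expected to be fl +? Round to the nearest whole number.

A map distance of 8 map units corresponds to a recombination frequency of 0.080.
The F1 is + + / fl z, so fl + is a recombinant gamete class with expected frequency r/2 = 0.080/2 = 0.0400.
Expected number = 0.0400 × 1026 = 41.04 ≈ 41.

41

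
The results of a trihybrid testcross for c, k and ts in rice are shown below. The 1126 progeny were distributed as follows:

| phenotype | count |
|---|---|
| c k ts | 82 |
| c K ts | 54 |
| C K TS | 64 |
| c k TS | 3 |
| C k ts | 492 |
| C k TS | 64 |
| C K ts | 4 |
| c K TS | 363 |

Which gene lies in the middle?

The two most frequent reciprocal classes, c K TS and C k ts, are the parental types, so the F1 was c K TS / C k ts.
The two rarest classes, c k TS and C K ts, are the double crossovers. Comparing them with the parentals, only the k allele has switched, so k is the middle locus and the order is ts – k – c.

k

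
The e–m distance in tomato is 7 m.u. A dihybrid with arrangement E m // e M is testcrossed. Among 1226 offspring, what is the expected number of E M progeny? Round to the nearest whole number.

43

A map distance of 7 m.u. corresponds to a recombination frequency of 0.070.
The F1 is E m / e M, so E M is a recombinant gamete class with expected frequency r/2 = 0.070/2 = 0.0350.
Expected number = 0.0350 × 1226 = 42.91 ≈ 43.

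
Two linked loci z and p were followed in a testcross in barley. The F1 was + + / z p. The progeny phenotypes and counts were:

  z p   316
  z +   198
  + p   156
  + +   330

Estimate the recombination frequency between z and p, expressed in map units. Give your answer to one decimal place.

The recombinant classes are + p and z +: 156 + 198 = 354.
Recombination frequency = 354/1000 = 0.3540 ≈ 35.4%, i.e. 35.4 map units.

35.4 map units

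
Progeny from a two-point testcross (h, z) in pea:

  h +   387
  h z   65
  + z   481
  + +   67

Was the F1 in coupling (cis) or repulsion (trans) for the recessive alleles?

The two most frequent classes are + z (481) and h + (387); these are the parental (non-recombinant) types.
So the F1 carried + z on one chromosome and h + on the other — the recessive alleles are on opposite chromosomes (trans / repulsion).

trans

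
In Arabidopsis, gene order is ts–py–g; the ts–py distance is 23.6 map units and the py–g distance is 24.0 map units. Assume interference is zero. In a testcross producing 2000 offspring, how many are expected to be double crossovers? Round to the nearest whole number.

Map distances give recombination frequencies of 0.236 and 0.240 for the two intervals.
With no interference, expected double-crossover frequency = 0.236 × 0.240 = 0.05664.
Expected number = 0.05664 × 2000 = 113.28 ≈ 113.

113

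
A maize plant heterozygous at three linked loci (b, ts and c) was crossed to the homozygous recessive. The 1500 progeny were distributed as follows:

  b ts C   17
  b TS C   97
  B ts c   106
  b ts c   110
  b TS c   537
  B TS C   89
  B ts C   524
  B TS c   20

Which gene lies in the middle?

The two most frequent reciprocal classes, B ts C and b TS c, are the parental types, so the F1 was B ts C / b TS c.
The two rarest classes, b ts C and B TS c, are the double crossovers. Comparing them with the parentals, only the b allele has switched, so b is the middle locus and the order is c – b – ts.

b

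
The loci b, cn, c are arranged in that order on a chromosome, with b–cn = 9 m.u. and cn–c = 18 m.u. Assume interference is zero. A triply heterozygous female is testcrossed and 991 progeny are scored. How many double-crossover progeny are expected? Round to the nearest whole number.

Map distances give recombination frequencies of 0.090 and 0.180 for the two intervals.
With no interference, expected double-crossover frequency = 0.090 × 0.180 = 0.01620.
Expected number = 0.01620 × 991 = 16.05 ≈ 16.

16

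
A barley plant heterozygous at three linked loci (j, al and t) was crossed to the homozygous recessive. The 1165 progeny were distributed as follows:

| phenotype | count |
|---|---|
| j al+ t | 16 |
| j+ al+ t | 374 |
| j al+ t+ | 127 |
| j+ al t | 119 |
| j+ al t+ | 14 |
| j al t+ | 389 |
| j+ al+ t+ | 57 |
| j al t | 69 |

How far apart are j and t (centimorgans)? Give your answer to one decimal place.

13.4 centimorgans

The two most frequent reciprocal classes, j+ al+ t and j al t+, are the parental types, so the F1 was j+ al+ t / j al t+.
The two rarest classes, j al+ t and j+ al t+, are the double crossovers. Comparing them with the parentals, only the j allele has switched, so j is the middle locus and the order is al – j – t.
Crossovers in the j–t interval produce the single-crossover classes j+ al+ t+ and j al t (57 + 69 = 126) plus the double crossovers (30).
RF(j–t) = (126 + 30) / 1165 = 156/1165 = 0.1339 → 13.4 centimorgans.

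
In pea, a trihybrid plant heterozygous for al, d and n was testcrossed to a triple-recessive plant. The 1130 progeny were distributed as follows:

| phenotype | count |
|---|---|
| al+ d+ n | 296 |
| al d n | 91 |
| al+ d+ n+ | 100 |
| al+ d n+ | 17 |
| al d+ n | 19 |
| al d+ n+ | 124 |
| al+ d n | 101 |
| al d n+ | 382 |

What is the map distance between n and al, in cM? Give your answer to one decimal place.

The two most frequent reciprocal classes, al d n+ and al+ d+ n, are the parental types, so the F1 was al d n+ / al+ d+ n.
The two rarest classes, al+ d n+ and al d+ n, are the double crossovers. Comparing them with the parentals, only the al allele has switched, so al is the middle locus and the order is d – al – n.
Crossovers in the al–n interval produce the single-crossover classes al d n and al+ d+ n+ (91 + 100 = 191) plus the double crossovers (36).
RF(al–n) = (191 + 36) / 1130 = 227/1130 = 0.2009 → 20.1 cM.

20.1 cM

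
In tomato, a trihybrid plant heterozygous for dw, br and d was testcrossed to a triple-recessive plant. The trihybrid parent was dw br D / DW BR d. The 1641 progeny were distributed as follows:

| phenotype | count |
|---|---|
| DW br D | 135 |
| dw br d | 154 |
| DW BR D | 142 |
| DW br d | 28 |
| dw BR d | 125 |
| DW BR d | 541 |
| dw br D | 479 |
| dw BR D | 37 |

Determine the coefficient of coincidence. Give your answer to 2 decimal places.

The two rarest classes, dw BR D and DW br d, are the double crossovers. Comparing them with the parentals, only the br allele has switched, so br is the middle locus and the order is d – br – dw.
d–br: (296 + 65)/1641 = 0.2200; br–dw: (260 + 65)/1641 = 0.1980.
Expected DCO frequency = 0.2200 × 0.1980 ≈ 0.04356; observed = 65/1641 ≈ 0.03961.
Coefficient of coincidence = 0.03961/0.04356 ≈ 0.91.

0.91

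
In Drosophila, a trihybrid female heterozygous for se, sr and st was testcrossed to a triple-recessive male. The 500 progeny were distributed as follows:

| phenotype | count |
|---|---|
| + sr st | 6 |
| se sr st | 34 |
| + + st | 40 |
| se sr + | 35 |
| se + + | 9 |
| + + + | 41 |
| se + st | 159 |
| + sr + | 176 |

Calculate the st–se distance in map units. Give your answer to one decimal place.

18.0 map units

The two most frequent reciprocal classes, se + st and + sr +, are the parental types, so the F1 was se + st / + sr +.
The two rarest classes, se + + and + sr st, are the double crossovers. Comparing them with the parentals, only the st allele has switched, so st is the middle locus and the order is se – st – sr.
Crossovers in the se–st interval produce the single-crossover classes + + st and se sr + (40 + 35 = 75) plus the double crossovers (15).
RF(se–st) = (75 + 15) / 500 = 90/500 = 0.1800 → 18.0 map units.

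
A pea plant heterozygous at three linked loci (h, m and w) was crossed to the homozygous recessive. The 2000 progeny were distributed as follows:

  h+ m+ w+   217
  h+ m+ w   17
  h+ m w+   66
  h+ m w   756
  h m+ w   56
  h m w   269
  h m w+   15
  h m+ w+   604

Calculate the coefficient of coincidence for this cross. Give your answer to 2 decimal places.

0.80

The two most frequent reciprocal classes, h m+ w+ and h+ m w, are the parental types, so the F1 was h m+ w+ / h+ m w.
The two rarest classes, h m w+ and h+ m+ w, are the double crossovers. Comparing them with the parentals, only the m allele has switched, so m is the middle locus and the order is h – m – w.
h–m: (486 + 32)/2000 = 0.2590; m–w: (122 + 32)/2000 = 0.0770.
Expected DCO frequency = 0.2590 × 0.0770 ≈ 0.01994; observed = 32/2000 ≈ 0.01600.
Coefficient of coincidence = 0.01600/0.01994 ≈ 0.80.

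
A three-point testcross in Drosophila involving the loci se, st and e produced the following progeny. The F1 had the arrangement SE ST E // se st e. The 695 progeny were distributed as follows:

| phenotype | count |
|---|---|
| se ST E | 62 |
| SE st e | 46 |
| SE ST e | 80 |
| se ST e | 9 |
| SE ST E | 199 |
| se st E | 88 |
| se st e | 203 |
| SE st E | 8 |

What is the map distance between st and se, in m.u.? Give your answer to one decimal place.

The two rarest classes, SE st E and se ST e, are the double crossovers. Comparing them with the parentals, only the st allele has switched, so st is the middle locus and the order is e – st – se.
Crossovers in the st–se interval produce the single-crossover classes se ST E and SE st e (62 + 46 = 108) plus the double crossovers (17).
RF(st–se) = (108 + 17) / 695 = 125/695 = 0.1799 → 18.0 m.u.

18.0 m.u.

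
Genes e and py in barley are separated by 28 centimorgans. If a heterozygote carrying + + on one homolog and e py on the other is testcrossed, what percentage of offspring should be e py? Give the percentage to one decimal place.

36.0%

A map distance of 28 centimorgans corresponds to a recombination frequency of 0.280.
The F1 is + + / e py, so e py is a parental gamete class with expected frequency (1 − r)/2 = 0.720/2 = 0.3600.
That is 0.3600 = 36.0% of the progeny.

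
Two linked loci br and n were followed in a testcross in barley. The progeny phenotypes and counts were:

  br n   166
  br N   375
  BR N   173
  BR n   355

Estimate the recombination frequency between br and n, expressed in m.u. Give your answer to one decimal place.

31.7 m.u.

The two most frequent classes, BR n (355) and br N (375), are the parental types, so the F1 was BR n / br N.
The recombinant classes are BR N and br n: 173 + 166 = 339.
Recombination frequency = 339/1069 = 0.3171 ≈ 31.7%, i.e. 31.7 m.u.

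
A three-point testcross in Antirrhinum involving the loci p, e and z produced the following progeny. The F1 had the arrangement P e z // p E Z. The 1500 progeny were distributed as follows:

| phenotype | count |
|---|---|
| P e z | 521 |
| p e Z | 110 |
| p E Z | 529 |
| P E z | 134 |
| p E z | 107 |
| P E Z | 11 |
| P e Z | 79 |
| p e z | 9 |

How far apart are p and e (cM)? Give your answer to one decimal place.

17.6 cM

The two rarest classes, p e z and P E Z, are the double crossovers. Comparing them with the parentals, only the p allele has switched, so p is the middle locus and the order is e – p – z.
Crossovers in the e–p interval produce the single-crossover classes P E z and p e Z (134 + 110 = 244) plus the double crossovers (20).
RF(e–p) = (244 + 20) / 1500 = 264/1500 = 0.1760 → 17.6 cM.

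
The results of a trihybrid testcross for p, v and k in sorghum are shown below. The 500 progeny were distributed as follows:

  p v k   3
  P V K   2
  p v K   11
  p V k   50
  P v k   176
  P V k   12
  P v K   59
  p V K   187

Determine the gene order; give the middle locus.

p

The two most frequent reciprocal classes, p V K and P v k, are the parental types, so the F1 was p V K / P v k.
The two rarest classes, P V K and p v k, are the double crossovers. Comparing them with the parentals, only the p allele has switched, so p is the middle locus and the order is v – p – k.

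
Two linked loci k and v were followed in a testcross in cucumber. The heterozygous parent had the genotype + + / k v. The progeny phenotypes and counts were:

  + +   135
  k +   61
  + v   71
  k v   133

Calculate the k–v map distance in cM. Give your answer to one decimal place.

33.0 cM

The recombinant classes are + v and k +: 71 + 61 = 132.
Recombination frequency = 132/400 = 0.3300 ≈ 33.0%, i.e. 33.0 cM.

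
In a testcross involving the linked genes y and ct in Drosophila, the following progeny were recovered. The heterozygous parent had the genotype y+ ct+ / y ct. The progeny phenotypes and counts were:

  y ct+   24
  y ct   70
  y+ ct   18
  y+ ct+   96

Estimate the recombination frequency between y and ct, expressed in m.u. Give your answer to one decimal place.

20.2 m.u.

The recombinant classes are y+ ct and y ct+: 18 + 24 = 42.
Recombination frequency = 42/208 = 0.2019 ≈ 20.2%, i.e. 20.2 m.u.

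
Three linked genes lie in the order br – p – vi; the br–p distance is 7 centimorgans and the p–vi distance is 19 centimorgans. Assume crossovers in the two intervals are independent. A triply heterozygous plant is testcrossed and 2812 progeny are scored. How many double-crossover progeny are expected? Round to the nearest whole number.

37

Map distances give recombination frequencies of 0.070 and 0.190 for the two intervals.
With no interference, expected double-crossover frequency = 0.070 × 0.190 = 0.01330.
Expected number = 0.01330 × 2812 = 37.40 ≈ 37.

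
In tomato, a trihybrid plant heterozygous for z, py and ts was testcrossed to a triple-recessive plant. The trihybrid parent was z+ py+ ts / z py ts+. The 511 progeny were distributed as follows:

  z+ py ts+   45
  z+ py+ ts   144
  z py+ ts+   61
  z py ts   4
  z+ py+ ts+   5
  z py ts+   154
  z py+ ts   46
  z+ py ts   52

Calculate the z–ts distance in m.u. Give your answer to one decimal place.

The two rarest classes, z+ py+ ts+ and z py ts, are the double crossovers. Comparing them with the parentals, only the ts allele has switched, so ts is the middle locus and the order is z – ts – py.
Crossovers in the z–ts interval produce the single-crossover classes z py+ ts and z+ py ts+ (46 + 45 = 91) plus the double crossovers (9).
RF(z–ts) = (91 + 9) / 511 = 100/511 = 0.1957 → 19.6 m.u.

19.6 m.u.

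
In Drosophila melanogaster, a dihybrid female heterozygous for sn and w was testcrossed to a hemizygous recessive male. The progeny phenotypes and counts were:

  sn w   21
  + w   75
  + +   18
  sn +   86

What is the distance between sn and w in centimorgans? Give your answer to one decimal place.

The two most frequent classes, + w (75) and sn + (86), are the parental types, so the F1 was + w / sn +.
The recombinant classes are + + and sn w: 18 + 21 = 39.
Recombination frequency = 39/200 = 0.1950 ≈ 19.5%, i.e. 19.5 centimorgans.

19.5 centimorgans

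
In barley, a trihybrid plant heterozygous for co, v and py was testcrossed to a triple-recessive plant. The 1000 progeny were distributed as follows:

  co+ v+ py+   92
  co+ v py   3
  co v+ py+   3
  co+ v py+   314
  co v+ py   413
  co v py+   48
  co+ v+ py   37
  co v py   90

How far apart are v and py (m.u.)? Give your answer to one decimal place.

18.8 m.u.

The two most frequent reciprocal classes, co+ v py+ and co v+ py, are the parental types, so the F1 was co+ v py+ / co v+ py.
The two rarest classes, co+ v py and co v+ py+, are the double crossovers. Comparing them with the parentals, only the py allele has switched, so py is the middle locus and the order is v – py – co.
Crossovers in the v–py interval produce the single-crossover classes co+ v+ py+ and co v py (92 + 90 = 182) plus the double crossovers (6).
RF(v–py) = (182 + 6) / 1000 = 188/1000 = 0.1880 → 18.8 m.u.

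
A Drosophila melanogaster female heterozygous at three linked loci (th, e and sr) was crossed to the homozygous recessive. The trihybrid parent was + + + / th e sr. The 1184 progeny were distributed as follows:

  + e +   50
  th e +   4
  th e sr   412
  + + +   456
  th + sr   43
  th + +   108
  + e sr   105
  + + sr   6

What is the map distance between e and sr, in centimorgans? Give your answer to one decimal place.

The two rarest classes, + + sr and th e +, are the double crossovers. Comparing them with the parentals, only the sr allele has switched, so sr is the middle locus and the order is th – sr – e.
Crossovers in the sr–e interval produce the single-crossover classes + e + and th + sr (50 + 43 = 93) plus the double crossovers (10).
RF(sr–e) = (93 + 10) / 1184 = 103/1184 = 0.0870 → 8.7 centimorgans.

8.7 centimorgans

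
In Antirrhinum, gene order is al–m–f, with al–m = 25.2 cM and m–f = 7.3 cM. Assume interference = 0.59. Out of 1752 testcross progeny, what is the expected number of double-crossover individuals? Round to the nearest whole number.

Map distances give recombination frequencies of 0.252 and 0.073 for the two intervals.
With interference 0.59 (so coincidence = 0.41), expected double-crossover frequency = 0.252 × 0.073 × 0.41 = 0.00754.
Expected number = 0.00754 × 1752 = 13.21 ≈ 13.

13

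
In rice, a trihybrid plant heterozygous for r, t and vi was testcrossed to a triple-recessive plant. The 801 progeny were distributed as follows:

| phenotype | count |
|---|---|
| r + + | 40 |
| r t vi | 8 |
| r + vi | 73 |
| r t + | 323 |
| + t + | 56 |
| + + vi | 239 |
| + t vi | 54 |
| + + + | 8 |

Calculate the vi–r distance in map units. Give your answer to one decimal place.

18.1 map units

The two most frequent reciprocal classes, r t + and + + vi, are the parental types, so the F1 was r t + / + + vi.
The two rarest classes, r t vi and + + +, are the double crossovers. Comparing them with the parentals, only the vi allele has switched, so vi is the middle locus and the order is r – vi – t.
Crossovers in the r–vi interval produce the single-crossover classes + t + and r + vi (56 + 73 = 129) plus the double crossovers (16).
RF(r–vi) = (129 + 16) / 801 = 145/801 = 0.1810 → 18.1 map units.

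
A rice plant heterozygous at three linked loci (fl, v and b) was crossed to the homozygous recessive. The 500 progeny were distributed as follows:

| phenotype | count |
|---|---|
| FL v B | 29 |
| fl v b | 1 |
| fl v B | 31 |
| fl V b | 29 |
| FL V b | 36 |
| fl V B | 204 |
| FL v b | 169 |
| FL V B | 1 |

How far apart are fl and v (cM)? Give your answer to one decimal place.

13.8 cM

The two most frequent reciprocal classes, FL v b and fl V B, are the parental types, so the F1 was FL v b / fl V B.
The two rarest classes, fl v b and FL V B, are the double crossovers. Comparing them with the parentals, only the fl allele has switched, so fl is the middle locus and the order is v – fl – b.
Crossovers in the v–fl interval produce the single-crossover classes FL V b and fl v B (36 + 31 = 67) plus the double crossovers (2).
RF(v–fl) = (67 + 2) / 500 = 69/500 = 0.1380 → 13.8 cM.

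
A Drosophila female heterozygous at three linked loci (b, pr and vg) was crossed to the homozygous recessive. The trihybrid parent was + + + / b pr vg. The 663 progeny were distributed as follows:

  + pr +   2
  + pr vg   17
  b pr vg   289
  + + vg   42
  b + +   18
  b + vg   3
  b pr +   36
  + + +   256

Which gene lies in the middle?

The two rarest classes, + pr + and b + vg, are the double crossovers. Comparing them with the parentals, only the pr allele has switched, so pr is the middle locus and the order is b – pr – vg.

pr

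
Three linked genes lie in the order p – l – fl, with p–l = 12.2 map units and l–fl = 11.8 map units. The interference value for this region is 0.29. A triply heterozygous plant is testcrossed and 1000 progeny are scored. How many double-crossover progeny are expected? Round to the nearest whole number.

10

Map distances give recombination frequencies of 0.122 and 0.118 for the two intervals.
With interference 0.29 (so coincidence = 0.71), expected double-crossover frequency = 0.122 × 0.118 × 0.71 = 0.01022.
Expected number = 0.01022 × 1000 = 10.22 ≈ 10.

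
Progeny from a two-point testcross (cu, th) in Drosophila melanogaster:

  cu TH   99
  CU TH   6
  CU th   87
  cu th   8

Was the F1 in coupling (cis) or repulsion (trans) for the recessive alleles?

The two most frequent classes are CU th (87) and cu TH (99); these are the parental (non-recombinant) types.
So the F1 carried CU th on one chromosome and cu TH on the other — the recessive alleles are on opposite chromosomes (trans / repulsion).

trans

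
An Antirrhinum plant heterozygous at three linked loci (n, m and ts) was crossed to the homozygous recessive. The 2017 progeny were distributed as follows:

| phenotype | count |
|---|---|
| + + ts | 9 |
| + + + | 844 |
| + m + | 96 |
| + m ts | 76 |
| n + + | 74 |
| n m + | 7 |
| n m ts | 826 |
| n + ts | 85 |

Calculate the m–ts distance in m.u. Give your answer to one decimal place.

The two most frequent reciprocal classes, n m ts and + + +, are the parental types, so the F1 was n m ts / + + +.
The two rarest classes, n m + and + + ts, are the double crossovers. Comparing them with the parentals, only the ts allele has switched, so ts is the middle locus and the order is n – ts – m.
Crossovers in the ts–m interval produce the single-crossover classes n + ts and + m + (85 + 96 = 181) plus the double crossovers (16).
RF(ts–m) = (181 + 16) / 2017 = 197/2017 = 0.0977 → 9.8 m.u.

9.8 m.u.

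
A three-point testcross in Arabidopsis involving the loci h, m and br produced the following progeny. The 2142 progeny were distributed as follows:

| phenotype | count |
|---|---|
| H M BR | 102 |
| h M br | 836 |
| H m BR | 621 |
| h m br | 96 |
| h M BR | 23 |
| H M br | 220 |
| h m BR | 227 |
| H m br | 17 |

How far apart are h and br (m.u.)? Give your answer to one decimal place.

The two most frequent reciprocal classes, h M br and H m BR, are the parental types, so the F1 was h M br / H m BR.
The two rarest classes, h M BR and H m br, are the double crossovers. Comparing them with the parentals, only the br allele has switched, so br is the middle locus and the order is m – br – h.
Crossovers in the br–h interval produce the single-crossover classes H M br and h m BR (220 + 227 = 447) plus the double crossovers (40).
RF(br–h) = (447 + 40) / 2142 = 487/2142 = 0.2274 → 22.7 m.u.

22.7 m.u.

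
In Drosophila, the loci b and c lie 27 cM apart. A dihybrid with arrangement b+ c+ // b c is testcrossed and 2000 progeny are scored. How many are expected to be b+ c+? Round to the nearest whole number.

A map distance of 27 cM corresponds to a recombination frequency of 0.270.
The F1 is b+ c+ / b c, so b+ c+ is a parental gamete class with expected frequency (1 − r)/2 = 0.730/2 = 0.3650.
Expected number = 0.3650 × 2000 = 730.00 ≈ 730.

730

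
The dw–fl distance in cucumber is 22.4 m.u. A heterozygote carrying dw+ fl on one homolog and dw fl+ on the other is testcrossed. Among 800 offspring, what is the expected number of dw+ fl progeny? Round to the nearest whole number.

A map distance of 22.4 m.u. corresponds to a recombination frequency of 0.224.
The F1 is dw+ fl / dw fl+, so dw+ fl is a parental gamete class with expected frequency (1 − r)/2 = 0.776/2 = 0.3880.
Expected number = 0.3880 × 800 = 310.40 ≈ 310.

310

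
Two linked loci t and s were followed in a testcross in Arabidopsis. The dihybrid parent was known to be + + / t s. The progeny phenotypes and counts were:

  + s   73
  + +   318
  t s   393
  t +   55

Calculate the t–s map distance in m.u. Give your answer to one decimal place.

The recombinant classes are + s and t +: 73 + 55 = 128.
Recombination frequency = 128/839 = 0.1526 ≈ 15.3%, i.e. 15.3 m.u.

15.3 m.u.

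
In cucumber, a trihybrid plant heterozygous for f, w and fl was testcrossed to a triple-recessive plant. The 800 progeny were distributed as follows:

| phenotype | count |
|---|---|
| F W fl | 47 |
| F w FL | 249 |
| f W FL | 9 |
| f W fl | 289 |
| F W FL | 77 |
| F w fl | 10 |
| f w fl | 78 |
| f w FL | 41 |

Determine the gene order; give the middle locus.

fl

The two most frequent reciprocal classes, F w FL and f W fl, are the parental types, so the F1 was F w FL / f W fl.
The two rarest classes, F w fl and f W FL, are the double crossovers. Comparing them with the parentals, only the fl allele has switched, so fl is the middle locus and the order is f – fl – w.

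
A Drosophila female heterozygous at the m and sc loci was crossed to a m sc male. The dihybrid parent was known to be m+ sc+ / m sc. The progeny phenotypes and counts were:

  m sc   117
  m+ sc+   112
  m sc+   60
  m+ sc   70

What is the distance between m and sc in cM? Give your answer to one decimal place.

36.2 cM

The recombinant classes are m+ sc and m sc+: 70 + 60 = 130.
Recombination frequency = 130/359 = 0.3621 ≈ 36.2%, i.e. 36.2 cM.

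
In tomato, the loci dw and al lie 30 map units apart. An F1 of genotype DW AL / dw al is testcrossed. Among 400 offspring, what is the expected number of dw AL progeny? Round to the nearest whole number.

60

A map distance of 30 map units corresponds to a recombination frequency of 0.300.
The F1 is DW AL / dw al, so dw AL is a recombinant gamete class with expected frequency r/2 = 0.300/2 = 0.1500.
Expected number = 0.1500 × 400 = 60.00 ≈ 60.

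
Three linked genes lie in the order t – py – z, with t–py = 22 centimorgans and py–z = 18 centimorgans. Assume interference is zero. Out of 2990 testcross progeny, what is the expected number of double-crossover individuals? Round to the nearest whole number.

Map distances give recombination frequencies of 0.220 and 0.180 for the two intervals.
With no interference, expected double-crossover frequency = 0.220 × 0.180 = 0.03960.
Expected number = 0.03960 × 2990 = 118.40 ≈ 118.

118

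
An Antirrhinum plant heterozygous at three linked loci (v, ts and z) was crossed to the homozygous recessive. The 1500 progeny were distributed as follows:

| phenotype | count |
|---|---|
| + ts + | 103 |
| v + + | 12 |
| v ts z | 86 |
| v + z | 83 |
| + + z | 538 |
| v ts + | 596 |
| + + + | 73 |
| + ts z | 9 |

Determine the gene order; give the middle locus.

ts

The two most frequent reciprocal classes, + + z and v ts +, are the parental types, so the F1 was + + z / v ts +.
The two rarest classes, + ts z and v + +, are the double crossovers. Comparing them with the parentals, only the ts allele has switched, so ts is the middle locus and the order is v – ts – z.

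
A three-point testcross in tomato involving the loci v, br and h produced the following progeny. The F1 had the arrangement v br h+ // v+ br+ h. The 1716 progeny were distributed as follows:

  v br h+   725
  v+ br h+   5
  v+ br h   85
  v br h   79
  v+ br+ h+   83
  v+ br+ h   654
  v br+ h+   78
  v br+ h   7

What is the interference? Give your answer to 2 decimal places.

The two rarest classes, v+ br h+ and v br+ h, are the double crossovers. Comparing them with the parentals, only the v allele has switched, so v is the middle locus and the order is br – v – h.
br–v: (163 + 12)/1716 = 0.1020; v–h: (162 + 12)/1716 = 0.1014.
Expected DCO frequency = 0.1020 × 0.1014 ≈ 0.01034; observed = 12/1716 ≈ 0.00699.
Coefficient of coincidence = 0.00699/0.01034 ≈ 0.68; interference = 1 − 0.68 = 0.32.

0.32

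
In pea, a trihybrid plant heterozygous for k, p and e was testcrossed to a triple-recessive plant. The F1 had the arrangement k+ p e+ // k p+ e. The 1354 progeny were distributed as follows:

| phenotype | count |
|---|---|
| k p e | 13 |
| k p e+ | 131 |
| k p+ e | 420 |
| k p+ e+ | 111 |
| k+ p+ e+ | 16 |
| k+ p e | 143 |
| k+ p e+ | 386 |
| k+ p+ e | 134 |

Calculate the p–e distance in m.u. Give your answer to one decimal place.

The two rarest classes, k+ p+ e+ and k p e, are the double crossovers. Comparing them with the parentals, only the p allele has switched, so p is the middle locus and the order is e – p – k.
Crossovers in the e–p interval produce the single-crossover classes k+ p e and k p+ e+ (143 + 111 = 254) plus the double crossovers (29).
RF(e–p) = (254 + 29) / 1354 = 283/1354 = 0.2090 → 20.9 m.u.

20.9 m.u.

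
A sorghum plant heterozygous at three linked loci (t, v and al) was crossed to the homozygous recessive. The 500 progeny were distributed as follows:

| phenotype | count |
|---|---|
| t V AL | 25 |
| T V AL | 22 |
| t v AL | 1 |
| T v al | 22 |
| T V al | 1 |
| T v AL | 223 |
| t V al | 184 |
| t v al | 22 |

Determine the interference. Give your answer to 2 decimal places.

The two most frequent reciprocal classes, T v AL and t V al, are the parental types, so the F1 was T v AL / t V al.
The two rarest classes, t v AL and T V al, are the double crossovers. Comparing them with the parentals, only the t allele has switched, so t is the middle locus and the order is v – t – al.
v–t: (44 + 2)/500 = 0.0920; t–al: (47 + 2)/500 = 0.0980.
Expected DCO frequency = 0.0920 × 0.0980 ≈ 0.00902; observed = 2/500 ≈ 0.00400.
Coefficient of coincidence = 0.00400/0.00902 ≈ 0.44; interference = 1 − 0.44 = 0.56.

0.56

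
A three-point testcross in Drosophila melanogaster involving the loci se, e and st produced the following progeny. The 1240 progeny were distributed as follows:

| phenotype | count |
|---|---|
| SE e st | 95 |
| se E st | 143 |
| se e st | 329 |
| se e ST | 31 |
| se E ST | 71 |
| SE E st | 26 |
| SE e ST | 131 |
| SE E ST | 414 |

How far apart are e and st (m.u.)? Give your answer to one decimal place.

The two most frequent reciprocal classes, se e st and SE E ST, are the parental types, so the F1 was se e st / SE E ST.
The two rarest classes, se e ST and SE E st, are the double crossovers. Comparing them with the parentals, only the st allele has switched, so st is the middle locus and the order is se – st – e.
Crossovers in the st–e interval produce the single-crossover classes se E st and SE e ST (143 + 131 = 274) plus the double crossovers (57).
RF(st–e) = (274 + 57) / 1240 = 331/1240 = 0.2669 → 26.7 m.u.

26.7 m.u.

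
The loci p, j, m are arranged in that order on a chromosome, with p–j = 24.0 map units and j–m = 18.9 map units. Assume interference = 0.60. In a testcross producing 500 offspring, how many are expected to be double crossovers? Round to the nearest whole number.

9

Map distances give recombination frequencies of 0.240 and 0.189 for the two intervals.
With interference 0.60 (so coincidence = 0.40), expected double-crossover frequency = 0.240 × 0.189 × 0.40 = 0.01814.
Expected number = 0.01814 × 500 = 9.07 ≈ 9.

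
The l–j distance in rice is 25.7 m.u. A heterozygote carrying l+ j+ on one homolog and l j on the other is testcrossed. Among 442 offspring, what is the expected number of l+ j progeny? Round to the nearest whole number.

A map distance of 25.7 m.u. corresponds to a recombination frequency of 0.257.
The F1 is l+ j+ / l j, so l+ j is a recombinant gamete class with expected frequency r/2 = 0.257/2 = 0.1285.
Expected number = 0.1285 × 442 = 56.80 ≈ 57.

57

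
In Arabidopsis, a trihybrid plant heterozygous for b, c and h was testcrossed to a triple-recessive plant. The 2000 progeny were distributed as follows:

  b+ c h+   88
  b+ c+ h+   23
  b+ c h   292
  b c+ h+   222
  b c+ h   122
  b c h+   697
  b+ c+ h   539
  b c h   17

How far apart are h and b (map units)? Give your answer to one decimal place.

12.5 map units

The two most frequent reciprocal classes, b c h+ and b+ c+ h, are the parental types, so the F1 was b c h+ / b+ c+ h.
The two rarest classes, b c h and b+ c+ h+, are the double crossovers. Comparing them with the parentals, only the h allele has switched, so h is the middle locus and the order is c – h – b.
Crossovers in the h–b interval produce the single-crossover classes b+ c h+ and b c+ h (88 + 122 = 210) plus the double crossovers (40).
RF(h–b) = (210 + 40) / 2000 = 250/2000 = 0.1250 → 12.5 map units.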